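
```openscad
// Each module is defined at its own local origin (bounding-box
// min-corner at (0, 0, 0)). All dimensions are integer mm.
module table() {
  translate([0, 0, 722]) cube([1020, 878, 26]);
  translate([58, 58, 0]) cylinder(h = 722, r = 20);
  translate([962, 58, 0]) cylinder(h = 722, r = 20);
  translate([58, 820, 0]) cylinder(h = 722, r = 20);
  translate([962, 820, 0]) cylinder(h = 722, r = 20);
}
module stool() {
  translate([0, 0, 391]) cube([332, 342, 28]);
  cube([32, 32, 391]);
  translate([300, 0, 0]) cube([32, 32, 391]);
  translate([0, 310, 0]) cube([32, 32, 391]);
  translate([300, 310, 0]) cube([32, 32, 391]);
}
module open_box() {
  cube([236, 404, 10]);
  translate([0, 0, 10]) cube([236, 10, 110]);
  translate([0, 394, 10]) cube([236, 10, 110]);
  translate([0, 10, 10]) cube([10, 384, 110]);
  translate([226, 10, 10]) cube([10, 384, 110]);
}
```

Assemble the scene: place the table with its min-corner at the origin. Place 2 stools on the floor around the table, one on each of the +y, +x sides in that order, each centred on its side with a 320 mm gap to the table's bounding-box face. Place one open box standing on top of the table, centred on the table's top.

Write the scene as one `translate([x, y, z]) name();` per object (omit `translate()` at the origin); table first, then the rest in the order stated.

table();
translate([344, 1198, 0]) stool();
translate([1340, 268, 0]) stool();
translate([392, 237, 748]) open_box();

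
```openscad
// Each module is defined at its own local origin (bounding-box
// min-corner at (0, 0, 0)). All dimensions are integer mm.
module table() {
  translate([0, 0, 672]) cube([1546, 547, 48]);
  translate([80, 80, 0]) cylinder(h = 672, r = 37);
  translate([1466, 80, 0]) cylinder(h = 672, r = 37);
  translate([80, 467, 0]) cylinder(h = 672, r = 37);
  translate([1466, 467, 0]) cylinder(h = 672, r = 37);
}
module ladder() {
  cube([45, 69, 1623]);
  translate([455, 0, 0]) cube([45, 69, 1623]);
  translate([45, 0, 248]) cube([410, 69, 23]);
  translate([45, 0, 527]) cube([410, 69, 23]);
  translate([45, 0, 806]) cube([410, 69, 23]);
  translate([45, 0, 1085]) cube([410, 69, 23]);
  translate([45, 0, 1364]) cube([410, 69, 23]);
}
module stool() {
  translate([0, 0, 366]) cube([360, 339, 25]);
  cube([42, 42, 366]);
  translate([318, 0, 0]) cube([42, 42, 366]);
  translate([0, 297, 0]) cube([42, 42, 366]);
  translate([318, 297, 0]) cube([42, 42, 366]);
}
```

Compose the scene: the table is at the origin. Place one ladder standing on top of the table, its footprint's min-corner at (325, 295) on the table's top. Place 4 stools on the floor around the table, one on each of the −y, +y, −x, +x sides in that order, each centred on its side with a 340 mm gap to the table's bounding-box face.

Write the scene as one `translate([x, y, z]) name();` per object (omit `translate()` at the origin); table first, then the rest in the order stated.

table();
translate([325, 295, 720]) ladder();
translate([593, -679, 0]) stool();
translate([593, 887, 0]) stool();
translate([-700, 104, 0]) stool();
translate([1886, 104, 0]) stool();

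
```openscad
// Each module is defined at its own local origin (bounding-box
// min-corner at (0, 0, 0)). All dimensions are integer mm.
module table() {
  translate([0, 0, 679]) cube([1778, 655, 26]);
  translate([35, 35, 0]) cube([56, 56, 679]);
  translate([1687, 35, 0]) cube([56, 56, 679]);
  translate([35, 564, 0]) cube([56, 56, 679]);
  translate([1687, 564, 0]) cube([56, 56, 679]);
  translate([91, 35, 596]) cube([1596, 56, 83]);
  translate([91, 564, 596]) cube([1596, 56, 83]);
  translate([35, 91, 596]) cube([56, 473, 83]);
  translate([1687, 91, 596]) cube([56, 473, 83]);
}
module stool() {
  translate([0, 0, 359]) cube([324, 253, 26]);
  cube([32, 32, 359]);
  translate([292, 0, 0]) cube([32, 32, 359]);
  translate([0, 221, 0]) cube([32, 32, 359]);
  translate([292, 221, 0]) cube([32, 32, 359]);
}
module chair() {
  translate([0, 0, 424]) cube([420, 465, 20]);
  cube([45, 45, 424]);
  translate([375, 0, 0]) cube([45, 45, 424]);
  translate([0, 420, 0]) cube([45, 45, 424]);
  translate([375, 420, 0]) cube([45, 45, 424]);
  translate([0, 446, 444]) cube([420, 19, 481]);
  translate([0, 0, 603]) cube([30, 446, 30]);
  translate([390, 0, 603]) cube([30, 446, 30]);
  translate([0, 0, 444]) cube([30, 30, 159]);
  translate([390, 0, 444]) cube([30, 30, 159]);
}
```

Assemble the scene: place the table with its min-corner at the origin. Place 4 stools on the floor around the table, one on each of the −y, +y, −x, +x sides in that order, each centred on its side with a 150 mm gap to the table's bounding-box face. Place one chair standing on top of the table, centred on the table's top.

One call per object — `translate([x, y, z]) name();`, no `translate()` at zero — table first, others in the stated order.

table();
translate([727, -403, 0]) stool();
translate([727, 805, 0]) stool();
translate([-474, 201, 0]) stool();
translate([1928, 201, 0]) stool();
translate([679, 95, 705]) chair();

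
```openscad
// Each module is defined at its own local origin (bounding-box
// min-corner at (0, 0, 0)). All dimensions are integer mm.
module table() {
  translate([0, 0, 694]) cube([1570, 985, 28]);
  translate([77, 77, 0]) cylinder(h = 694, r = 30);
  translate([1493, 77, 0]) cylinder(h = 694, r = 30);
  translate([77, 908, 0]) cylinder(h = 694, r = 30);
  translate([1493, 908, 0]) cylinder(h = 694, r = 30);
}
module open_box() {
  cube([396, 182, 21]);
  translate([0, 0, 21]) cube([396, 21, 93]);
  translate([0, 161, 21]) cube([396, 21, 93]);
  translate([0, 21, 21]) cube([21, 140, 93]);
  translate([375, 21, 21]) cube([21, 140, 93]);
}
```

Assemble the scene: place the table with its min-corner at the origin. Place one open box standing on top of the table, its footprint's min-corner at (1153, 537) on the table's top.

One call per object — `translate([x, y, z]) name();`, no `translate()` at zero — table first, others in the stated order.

table();
translate([1153, 537, 722]) open_box();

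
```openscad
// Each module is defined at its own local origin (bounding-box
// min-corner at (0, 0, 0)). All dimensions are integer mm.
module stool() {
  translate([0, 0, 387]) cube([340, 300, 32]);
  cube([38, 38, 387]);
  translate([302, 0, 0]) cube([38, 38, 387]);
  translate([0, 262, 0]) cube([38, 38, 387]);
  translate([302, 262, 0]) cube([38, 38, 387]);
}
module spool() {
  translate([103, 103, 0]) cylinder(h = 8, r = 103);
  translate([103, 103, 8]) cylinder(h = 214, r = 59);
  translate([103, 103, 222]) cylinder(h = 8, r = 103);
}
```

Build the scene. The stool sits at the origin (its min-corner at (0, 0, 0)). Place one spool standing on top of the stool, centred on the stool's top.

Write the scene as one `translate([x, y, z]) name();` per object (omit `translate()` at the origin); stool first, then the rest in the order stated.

stool();
translate([67, 47, 419]) spool();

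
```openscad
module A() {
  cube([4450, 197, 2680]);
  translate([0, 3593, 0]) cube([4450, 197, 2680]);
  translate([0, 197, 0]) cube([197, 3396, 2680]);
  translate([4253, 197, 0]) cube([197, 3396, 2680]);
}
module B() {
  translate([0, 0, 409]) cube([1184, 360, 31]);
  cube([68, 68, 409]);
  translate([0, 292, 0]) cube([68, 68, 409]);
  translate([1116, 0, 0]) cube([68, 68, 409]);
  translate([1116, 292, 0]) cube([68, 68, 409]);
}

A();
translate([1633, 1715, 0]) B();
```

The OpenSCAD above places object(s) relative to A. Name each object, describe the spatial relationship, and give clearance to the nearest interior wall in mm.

A is a house frame. B is a bench. The bench sits inside the house frame, centred. The clearance to the nearest interior wall is 1436 mm.

Clearances: x = 1436, y = 1518; minimum 1436 mm.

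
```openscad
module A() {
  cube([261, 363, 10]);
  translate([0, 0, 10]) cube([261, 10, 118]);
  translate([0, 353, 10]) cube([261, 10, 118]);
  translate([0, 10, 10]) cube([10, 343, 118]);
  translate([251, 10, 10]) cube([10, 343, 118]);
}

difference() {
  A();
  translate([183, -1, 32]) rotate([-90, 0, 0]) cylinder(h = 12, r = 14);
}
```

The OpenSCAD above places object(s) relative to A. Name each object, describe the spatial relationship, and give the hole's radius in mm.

A is an open box. The open box has a circular hole through its front wall. The hole's radius is 14 mm.

The subtracted cylinder has r = 14 mm.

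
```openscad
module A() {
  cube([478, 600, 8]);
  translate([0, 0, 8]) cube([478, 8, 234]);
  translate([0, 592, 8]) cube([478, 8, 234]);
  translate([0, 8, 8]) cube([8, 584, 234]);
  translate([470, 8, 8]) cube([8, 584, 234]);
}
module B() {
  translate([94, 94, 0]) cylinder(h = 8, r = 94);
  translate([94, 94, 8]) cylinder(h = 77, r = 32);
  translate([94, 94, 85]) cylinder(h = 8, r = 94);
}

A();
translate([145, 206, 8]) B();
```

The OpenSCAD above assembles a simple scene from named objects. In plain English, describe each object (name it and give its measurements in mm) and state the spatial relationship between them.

A is an open storage box with external size 478×600×242 mm and wall thickness 8 mm (the base is also 8 mm thick). The base covers the whole footprint; the four walls stand on the base, with the y-facing walls full-width and the x-facing walls fitting between their inner faces.

B is a spool: two coaxial disc flanges of radius 94 mm and thickness 8 mm, joined by a core cylinder of radius 32 mm and height 77 mm. The lower flange rests on z = 0 and the three cylinders share a vertical axis.

The spool sits inside the open box, centred.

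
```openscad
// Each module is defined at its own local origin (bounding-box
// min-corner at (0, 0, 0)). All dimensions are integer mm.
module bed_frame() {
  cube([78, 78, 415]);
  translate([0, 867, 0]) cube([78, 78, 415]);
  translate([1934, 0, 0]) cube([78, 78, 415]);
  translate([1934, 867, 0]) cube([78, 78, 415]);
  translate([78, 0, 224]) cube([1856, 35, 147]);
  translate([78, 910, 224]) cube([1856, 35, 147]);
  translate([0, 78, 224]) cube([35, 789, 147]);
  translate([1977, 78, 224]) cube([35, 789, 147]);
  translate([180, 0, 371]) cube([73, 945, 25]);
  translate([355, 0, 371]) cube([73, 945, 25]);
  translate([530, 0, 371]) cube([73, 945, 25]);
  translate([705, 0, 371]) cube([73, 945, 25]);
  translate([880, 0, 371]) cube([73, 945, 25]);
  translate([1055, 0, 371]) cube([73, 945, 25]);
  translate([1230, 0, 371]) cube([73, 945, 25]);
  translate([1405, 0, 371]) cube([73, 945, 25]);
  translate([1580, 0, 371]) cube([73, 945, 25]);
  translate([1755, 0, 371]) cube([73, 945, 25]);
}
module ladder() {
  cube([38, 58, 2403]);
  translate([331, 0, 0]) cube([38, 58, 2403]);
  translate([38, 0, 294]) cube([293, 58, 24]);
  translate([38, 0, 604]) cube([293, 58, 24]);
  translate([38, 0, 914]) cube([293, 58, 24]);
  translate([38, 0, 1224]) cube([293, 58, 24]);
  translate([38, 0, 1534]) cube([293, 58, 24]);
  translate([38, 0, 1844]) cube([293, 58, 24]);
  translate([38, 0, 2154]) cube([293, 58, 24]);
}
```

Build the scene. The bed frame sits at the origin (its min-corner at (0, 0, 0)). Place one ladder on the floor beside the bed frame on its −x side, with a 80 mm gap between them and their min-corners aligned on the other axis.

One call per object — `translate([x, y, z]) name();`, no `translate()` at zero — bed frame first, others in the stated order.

bed_frame();
translate([-449, 0, 0]) ladder();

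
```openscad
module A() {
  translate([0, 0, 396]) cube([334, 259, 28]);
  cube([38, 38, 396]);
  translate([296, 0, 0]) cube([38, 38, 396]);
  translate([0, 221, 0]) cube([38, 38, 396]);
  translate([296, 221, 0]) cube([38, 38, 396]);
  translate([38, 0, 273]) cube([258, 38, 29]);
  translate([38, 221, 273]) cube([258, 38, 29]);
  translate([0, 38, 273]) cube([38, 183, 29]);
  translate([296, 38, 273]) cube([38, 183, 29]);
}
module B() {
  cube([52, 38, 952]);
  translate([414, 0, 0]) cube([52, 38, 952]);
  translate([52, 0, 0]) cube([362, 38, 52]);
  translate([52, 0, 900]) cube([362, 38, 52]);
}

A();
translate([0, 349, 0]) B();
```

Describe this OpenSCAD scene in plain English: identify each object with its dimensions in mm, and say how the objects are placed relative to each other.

A is a simple wooden stool: a rectangular seat 334 mm (x) by 259 mm (y), 28 mm thick, top face at z = 424 mm, on four square legs, each 38×38 mm in cross-section. The legs rest on z = 0, each flush with a corner of the seat. Four stretchers, 38 mm wide and 29 mm tall, connect adjacent legs with their undersides at z = 273 mm, each running between the inner faces of the legs it joins and aligned with the legs' outer faces on the other axis.

B is a rectangular picture frame lying in the x–z plane (depth along y). The opening is 362 mm wide (x) by 848 mm tall (z), surrounded by a border 52 mm wide on all four sides. The frame is 38 mm deep and is made of two full-height vertical stiles with two horizontal rails fitted between them.

The picture frame is on the floor beside the stool on its +y side.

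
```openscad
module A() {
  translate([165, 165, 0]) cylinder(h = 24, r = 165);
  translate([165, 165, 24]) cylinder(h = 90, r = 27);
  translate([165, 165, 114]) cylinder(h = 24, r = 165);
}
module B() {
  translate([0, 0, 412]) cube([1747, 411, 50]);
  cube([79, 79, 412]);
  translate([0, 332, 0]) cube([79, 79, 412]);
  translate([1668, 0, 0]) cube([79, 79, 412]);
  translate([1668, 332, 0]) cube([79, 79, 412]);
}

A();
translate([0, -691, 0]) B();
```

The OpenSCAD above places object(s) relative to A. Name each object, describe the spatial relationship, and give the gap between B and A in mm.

A is a spool. B is a bench. The bench is on the floor beside the spool on its −y side. The gap between the bench and the spool is 280 mm.

The bench's nearest face is 280 mm from the spool's −y face.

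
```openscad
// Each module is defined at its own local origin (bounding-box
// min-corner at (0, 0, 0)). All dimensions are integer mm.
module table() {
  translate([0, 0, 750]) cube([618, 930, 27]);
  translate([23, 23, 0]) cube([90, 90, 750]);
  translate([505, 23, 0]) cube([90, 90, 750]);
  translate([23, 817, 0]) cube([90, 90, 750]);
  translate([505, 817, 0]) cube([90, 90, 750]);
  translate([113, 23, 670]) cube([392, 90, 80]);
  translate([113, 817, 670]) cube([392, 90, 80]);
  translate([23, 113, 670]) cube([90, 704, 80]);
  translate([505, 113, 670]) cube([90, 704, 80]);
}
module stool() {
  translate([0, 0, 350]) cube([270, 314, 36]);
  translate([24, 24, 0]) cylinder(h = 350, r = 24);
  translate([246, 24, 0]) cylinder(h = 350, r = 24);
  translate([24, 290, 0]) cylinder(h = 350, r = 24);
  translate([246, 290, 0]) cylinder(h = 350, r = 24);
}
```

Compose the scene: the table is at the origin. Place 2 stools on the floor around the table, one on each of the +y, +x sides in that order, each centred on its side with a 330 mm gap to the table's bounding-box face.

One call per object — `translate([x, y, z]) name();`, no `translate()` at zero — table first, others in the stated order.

table();
translate([174, 1260, 0]) stool();
translate([948, 308, 0]) stool();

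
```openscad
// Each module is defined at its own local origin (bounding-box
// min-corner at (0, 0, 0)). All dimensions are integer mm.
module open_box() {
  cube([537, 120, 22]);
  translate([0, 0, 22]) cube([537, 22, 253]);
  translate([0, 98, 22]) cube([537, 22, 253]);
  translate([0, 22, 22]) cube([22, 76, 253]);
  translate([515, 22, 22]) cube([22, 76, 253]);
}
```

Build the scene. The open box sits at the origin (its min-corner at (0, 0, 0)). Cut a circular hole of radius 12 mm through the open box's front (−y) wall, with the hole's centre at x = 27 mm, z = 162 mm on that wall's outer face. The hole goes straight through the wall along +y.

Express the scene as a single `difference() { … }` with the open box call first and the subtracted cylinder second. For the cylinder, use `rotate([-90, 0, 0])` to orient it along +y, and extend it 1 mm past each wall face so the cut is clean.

difference() {
  open_box();
  translate([27, -1, 162]) rotate([-90, 0, 0]) cylinder(h = 24, r = 12);
}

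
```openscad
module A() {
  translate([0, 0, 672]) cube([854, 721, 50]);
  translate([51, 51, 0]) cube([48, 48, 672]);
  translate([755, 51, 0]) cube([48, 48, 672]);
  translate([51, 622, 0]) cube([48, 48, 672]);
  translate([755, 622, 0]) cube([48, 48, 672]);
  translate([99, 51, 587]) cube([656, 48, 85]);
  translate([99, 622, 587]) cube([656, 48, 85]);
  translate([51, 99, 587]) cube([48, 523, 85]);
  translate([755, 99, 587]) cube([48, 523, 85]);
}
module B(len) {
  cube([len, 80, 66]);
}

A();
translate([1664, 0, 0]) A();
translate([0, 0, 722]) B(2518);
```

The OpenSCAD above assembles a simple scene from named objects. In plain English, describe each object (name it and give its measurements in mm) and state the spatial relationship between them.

A is a rectangular dining table. The top is 854×721×50 mm with its upper surface at z = 722 mm. It stands on four 48×48 mm square legs, each inset 51 mm from the nearest pair of top edges, running from the floor to the underside of the top. Four apron rails, 48 mm thick and 85 mm tall, run between adjacent legs with their top edges flush with the underside of the top and their outer faces flush with the legs' outer faces.

B is a rectangular beam 2518 mm long (x), 80 mm deep (y), 66 mm thick (z).

The beam spans the tops of two tables placed 810 mm apart, resting at z = 722 mm.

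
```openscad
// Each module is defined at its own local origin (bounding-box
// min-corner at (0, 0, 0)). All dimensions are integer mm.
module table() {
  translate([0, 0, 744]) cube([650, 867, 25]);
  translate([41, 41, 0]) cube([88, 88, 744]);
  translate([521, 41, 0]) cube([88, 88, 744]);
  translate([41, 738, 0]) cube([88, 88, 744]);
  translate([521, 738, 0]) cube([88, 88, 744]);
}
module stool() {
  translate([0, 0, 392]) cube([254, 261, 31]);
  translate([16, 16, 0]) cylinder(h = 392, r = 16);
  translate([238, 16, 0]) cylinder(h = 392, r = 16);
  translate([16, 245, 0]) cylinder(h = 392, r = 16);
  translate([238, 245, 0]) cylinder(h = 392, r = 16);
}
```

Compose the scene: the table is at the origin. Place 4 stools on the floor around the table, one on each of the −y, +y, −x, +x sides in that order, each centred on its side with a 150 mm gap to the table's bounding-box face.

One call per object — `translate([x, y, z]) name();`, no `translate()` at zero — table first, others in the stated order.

table();
translate([198, -411, 0]) stool();
translate([198, 1017, 0]) stool();
translate([-404, 303, 0]) stool();
translate([800, 303, 0]) stool();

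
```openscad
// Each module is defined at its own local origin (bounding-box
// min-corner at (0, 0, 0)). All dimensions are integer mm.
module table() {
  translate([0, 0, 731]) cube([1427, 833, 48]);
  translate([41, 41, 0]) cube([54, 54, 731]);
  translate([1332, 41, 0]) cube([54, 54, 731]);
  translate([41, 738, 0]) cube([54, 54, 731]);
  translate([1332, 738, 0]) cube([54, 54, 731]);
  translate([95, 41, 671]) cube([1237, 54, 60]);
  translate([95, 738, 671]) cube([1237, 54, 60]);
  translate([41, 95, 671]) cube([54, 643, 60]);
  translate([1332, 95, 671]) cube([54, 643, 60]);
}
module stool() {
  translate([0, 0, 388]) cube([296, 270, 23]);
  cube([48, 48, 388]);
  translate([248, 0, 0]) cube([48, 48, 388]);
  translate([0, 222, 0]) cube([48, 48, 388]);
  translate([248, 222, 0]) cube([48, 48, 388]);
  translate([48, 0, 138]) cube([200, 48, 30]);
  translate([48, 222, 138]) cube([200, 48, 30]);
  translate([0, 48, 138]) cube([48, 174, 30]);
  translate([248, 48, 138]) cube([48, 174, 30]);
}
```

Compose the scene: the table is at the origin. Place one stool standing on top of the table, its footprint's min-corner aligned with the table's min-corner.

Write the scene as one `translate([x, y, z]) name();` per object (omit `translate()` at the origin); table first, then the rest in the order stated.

table();
translate([0, 0, 779]) stool();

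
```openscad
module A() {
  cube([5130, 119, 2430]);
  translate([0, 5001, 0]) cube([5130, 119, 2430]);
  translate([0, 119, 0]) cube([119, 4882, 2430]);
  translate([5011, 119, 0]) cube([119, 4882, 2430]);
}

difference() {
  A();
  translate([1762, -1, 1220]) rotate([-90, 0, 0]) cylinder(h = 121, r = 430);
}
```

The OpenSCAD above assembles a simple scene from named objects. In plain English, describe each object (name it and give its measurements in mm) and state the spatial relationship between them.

A is a box-shaped house frame (walls only): outside footprint 5130×5120 mm, wall height 2430 mm, wall thickness 119 mm. The two y-facing walls run the full x-width; the two x-facing walls fit between the inner faces of the y-facing walls.

The house frame has a circular hole of radius 430 mm through its front wall, centred at (x = 1762, z = 1220).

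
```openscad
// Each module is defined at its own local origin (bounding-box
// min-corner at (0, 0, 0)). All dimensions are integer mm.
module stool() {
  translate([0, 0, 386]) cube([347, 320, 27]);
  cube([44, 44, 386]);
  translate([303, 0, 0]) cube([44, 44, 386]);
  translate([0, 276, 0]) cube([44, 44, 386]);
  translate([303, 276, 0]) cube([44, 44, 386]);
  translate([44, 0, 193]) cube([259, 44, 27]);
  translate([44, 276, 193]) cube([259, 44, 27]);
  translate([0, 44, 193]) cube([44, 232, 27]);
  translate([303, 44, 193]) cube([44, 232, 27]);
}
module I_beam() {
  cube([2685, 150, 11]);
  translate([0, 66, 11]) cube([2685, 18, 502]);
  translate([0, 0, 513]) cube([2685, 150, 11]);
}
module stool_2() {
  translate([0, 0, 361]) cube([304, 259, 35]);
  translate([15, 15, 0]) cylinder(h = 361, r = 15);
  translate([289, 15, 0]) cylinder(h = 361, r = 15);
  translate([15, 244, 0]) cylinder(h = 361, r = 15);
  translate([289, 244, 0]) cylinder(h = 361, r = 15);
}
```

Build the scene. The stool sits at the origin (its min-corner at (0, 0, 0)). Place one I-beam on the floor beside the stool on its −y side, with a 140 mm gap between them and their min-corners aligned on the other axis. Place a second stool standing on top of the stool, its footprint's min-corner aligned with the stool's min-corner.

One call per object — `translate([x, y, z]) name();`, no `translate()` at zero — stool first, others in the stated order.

stool();
translate([0, -290, 0]) I_beam();
translate([0, 0, 413]) stool_2();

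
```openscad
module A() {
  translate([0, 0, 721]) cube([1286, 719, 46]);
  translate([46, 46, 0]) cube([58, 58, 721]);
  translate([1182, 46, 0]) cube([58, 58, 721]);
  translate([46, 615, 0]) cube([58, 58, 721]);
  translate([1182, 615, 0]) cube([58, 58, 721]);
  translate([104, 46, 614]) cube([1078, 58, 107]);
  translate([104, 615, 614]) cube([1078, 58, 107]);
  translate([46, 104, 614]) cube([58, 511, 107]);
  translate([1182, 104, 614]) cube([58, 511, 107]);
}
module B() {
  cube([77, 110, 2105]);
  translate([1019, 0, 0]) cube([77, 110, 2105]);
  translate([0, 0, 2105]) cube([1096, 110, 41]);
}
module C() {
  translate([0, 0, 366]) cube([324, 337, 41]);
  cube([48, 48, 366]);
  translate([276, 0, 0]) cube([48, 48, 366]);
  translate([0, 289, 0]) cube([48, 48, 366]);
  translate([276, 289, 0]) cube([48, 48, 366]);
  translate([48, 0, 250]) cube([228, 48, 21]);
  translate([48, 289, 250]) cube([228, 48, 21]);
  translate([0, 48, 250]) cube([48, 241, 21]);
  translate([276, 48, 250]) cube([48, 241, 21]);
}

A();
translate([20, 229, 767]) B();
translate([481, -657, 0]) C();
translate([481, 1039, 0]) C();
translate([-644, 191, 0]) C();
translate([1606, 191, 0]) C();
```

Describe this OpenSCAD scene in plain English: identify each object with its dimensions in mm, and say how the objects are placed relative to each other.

A is a table with a 1286×719 mm rectangular top, 46 mm thick, top surface at z = 767 mm, supported by four 58×58 mm square legs, each inset 46 mm from the nearest pair of top edges, running from the floor. Four apron rails, 58 mm thick and 107 mm tall, run between adjacent legs with their top edges flush with the underside of the top and their outer faces flush with the legs' outer faces.

B is a rectangular door frame: two vertical jambs of 77×110 mm section, 2105 mm tall, with a clear opening 942 mm wide between their inner faces. A header 41 mm tall and 110 mm deep lies on top of the jambs and spans the full outside width.

C is a four-legged stool. The seat is 324×337 mm, 41 mm thick, top at z = 407 mm. It stands on four square legs, each 48×48 mm in cross-section, from z = 0 to the seat underside, each flush with a corner of the seat. Four stretchers, 48 mm wide and 21 mm tall, connect adjacent legs with their undersides at z = 250 mm, each running between the inner faces of the legs it joins and aligned with the legs' outer faces on the other axis.

The door frame is on top of the table. Four stools sit around the table at the −y, +y, −x, +x sides.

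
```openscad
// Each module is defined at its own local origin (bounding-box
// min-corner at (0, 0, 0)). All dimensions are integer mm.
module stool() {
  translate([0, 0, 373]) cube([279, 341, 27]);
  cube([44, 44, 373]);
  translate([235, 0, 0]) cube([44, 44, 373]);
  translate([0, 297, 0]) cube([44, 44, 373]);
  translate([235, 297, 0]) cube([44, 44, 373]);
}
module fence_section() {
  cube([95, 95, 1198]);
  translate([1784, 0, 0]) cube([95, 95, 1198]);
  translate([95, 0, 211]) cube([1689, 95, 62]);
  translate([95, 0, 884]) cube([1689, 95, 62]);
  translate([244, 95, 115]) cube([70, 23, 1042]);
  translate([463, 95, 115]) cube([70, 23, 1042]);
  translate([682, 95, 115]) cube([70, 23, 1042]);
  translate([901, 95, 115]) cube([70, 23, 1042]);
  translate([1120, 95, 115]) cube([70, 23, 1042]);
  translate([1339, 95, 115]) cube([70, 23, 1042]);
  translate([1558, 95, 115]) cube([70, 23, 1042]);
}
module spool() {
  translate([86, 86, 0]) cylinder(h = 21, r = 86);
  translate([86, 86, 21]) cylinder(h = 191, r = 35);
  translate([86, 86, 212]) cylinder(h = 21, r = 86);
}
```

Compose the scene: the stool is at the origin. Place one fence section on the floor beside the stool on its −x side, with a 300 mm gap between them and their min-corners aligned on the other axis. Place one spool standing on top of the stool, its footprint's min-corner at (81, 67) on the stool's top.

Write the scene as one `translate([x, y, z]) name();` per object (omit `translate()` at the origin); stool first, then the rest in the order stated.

stool();
translate([-2179, 0, 0]) fence_section();
translate([81, 67, 400]) spool();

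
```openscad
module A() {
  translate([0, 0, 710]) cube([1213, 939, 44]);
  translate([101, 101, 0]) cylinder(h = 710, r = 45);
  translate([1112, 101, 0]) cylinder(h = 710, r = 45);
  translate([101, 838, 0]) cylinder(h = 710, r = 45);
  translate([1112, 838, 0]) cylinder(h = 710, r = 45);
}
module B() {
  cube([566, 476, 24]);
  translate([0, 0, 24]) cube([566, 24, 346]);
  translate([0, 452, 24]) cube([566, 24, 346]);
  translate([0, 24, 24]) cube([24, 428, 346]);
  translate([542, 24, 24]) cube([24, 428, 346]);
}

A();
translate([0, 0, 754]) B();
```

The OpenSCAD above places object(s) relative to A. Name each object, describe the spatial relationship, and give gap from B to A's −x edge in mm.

A is a table. B is an open box. The open box is on top of the table. The gap from the open box to the table's −x edge is 0 mm.

The open box's min-x is at 0; the table's min-x is 0; gap = 0 mm.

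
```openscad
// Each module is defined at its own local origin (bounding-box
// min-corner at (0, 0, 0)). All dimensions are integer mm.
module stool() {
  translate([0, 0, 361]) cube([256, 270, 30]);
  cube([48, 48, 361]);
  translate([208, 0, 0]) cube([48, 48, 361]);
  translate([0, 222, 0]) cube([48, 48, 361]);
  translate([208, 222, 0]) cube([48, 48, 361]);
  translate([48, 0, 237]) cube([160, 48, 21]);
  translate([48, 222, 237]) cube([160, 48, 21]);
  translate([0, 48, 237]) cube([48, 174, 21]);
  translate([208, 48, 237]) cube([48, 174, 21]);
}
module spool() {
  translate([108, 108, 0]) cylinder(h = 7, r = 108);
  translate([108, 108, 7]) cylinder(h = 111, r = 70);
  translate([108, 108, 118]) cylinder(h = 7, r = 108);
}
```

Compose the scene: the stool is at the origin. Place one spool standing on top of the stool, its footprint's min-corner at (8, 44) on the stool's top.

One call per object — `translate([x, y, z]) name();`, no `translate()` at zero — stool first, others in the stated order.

stool();
translate([8, 44, 391]) spool();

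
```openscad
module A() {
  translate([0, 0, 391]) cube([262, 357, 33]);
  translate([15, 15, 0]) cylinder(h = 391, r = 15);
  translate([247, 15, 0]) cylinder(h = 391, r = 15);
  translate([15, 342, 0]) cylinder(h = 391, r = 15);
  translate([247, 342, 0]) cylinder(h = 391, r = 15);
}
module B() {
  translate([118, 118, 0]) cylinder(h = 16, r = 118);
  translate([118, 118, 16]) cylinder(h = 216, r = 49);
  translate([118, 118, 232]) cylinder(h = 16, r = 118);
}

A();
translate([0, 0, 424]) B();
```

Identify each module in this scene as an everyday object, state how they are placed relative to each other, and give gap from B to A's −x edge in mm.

The spool's min-x is at 0; the stool's min-x is 0; gap = 0 mm.

A is a stool. B is a spool. The spool is on top of the stool. The gap from the spool to the stool's −x edge is 0 mm.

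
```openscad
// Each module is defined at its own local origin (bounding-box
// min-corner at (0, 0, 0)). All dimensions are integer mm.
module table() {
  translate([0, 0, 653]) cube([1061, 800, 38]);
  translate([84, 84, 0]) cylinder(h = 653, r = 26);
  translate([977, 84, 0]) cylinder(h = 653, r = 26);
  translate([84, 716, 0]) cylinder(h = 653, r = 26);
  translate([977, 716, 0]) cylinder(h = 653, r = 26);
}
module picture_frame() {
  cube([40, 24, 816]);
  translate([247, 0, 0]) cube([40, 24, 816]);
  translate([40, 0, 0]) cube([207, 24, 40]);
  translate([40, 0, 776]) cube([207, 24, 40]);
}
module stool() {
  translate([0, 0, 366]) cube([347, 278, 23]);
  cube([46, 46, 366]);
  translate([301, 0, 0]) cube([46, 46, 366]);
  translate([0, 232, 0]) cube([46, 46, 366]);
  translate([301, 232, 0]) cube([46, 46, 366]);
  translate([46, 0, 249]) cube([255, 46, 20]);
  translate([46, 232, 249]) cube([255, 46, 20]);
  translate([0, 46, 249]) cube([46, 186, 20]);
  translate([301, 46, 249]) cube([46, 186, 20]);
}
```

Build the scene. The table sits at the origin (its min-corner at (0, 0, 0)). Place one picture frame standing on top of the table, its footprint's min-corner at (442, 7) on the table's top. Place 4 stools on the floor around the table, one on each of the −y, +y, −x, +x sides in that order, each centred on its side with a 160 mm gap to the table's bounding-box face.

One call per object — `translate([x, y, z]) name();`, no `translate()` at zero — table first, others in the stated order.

table();
translate([442, 7, 691]) picture_frame();
translate([357, -438, 0]) stool();
translate([357, 960, 0]) stool();
translate([-507, 261, 0]) stool();
translate([1221, 261, 0]) stool();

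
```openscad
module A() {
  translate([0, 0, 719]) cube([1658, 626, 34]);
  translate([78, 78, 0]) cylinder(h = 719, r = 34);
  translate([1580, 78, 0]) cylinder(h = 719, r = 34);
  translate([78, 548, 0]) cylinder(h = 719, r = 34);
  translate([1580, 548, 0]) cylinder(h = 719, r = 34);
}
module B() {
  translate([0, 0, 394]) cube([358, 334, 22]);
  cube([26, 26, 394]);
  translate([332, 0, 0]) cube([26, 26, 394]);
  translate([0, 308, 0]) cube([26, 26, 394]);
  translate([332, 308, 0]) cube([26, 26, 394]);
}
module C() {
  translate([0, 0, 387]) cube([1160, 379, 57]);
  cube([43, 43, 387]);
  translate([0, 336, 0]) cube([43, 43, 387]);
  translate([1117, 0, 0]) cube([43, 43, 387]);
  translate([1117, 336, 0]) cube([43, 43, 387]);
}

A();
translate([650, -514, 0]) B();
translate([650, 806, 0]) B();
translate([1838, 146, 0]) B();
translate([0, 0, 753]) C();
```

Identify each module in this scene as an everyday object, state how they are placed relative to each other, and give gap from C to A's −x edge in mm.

The bench's min-x is at 0; the table's min-x is 0; gap = 0 mm.

A is a table. B is a stool. C is a bench. Three stools sit around the table at the −y, +y, +x sides. The bench is on top of the table. The gap from the bench to the table's −x edge is 0 mm.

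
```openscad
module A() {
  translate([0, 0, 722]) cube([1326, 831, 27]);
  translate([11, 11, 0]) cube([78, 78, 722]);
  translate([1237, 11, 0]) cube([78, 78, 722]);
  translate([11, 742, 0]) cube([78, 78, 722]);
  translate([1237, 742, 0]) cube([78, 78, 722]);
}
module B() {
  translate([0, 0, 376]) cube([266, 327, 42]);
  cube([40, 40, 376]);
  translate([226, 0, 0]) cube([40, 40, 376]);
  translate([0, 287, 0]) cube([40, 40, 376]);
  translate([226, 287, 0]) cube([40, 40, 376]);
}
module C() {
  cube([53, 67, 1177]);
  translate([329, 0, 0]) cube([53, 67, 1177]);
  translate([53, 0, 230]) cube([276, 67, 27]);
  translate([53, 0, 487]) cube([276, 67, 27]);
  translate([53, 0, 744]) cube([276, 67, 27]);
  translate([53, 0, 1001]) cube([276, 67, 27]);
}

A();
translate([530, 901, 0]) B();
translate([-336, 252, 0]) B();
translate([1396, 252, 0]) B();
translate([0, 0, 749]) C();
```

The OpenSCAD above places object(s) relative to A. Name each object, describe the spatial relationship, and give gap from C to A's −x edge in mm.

The ladder's min-x is at 0; the table's min-x is 0; gap = 0 mm.

A is a table. B is a stool. C is a ladder. Three stools sit around the table at the +y, −x, +x sides. The ladder is on top of the table. The gap from the ladder to the table's −x edge is 0 mm.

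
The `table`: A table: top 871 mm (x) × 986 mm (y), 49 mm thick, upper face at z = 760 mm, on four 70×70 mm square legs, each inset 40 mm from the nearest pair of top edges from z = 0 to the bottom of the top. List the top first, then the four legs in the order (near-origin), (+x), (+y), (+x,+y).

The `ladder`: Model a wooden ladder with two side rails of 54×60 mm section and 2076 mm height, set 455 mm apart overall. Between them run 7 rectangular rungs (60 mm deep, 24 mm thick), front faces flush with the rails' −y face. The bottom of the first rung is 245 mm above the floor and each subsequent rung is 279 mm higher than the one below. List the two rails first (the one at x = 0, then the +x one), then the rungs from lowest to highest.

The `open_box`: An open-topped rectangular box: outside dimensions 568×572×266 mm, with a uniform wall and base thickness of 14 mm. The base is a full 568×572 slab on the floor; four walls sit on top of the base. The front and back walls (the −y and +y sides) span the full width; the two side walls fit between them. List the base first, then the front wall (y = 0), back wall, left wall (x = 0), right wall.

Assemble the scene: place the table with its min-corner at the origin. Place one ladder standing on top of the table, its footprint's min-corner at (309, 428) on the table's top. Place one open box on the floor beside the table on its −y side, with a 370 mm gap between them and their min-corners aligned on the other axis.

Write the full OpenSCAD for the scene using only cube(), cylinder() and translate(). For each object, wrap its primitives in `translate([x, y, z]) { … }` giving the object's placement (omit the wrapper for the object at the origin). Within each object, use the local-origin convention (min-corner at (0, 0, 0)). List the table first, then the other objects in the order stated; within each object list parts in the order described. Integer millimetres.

translate([0, 0, 711]) cube([871, 986, 49]);
translate([40, 40, 0]) cube([70, 70, 711]);
translate([761, 40, 0]) cube([70, 70, 711]);
translate([40, 876, 0]) cube([70, 70, 711]);
translate([761, 876, 0]) cube([70, 70, 711]);
translate([309, 428, 760]) {
  cube([54, 60, 2076]);
  translate([401, 0, 0]) cube([54, 60, 2076]);
  translate([54, 0, 245]) cube([347, 60, 24]);
  translate([54, 0, 524]) cube([347, 60, 24]);
  translate([54, 0, 803]) cube([347, 60, 24]);
  translate([54, 0, 1082]) cube([347, 60, 24]);
  translate([54, 0, 1361]) cube([347, 60, 24]);
  translate([54, 0, 1640]) cube([347, 60, 24]);
  translate([54, 0, 1919]) cube([347, 60, 24]);
}
translate([0, -942, 0]) {
  cube([568, 572, 14]);
  translate([0, 0, 14]) cube([568, 14, 252]);
  translate([0, 558, 14]) cube([568, 14, 252]);
  translate([0, 14, 14]) cube([14, 544, 252]);
  translate([554, 14, 14]) cube([14, 544, 252]);
}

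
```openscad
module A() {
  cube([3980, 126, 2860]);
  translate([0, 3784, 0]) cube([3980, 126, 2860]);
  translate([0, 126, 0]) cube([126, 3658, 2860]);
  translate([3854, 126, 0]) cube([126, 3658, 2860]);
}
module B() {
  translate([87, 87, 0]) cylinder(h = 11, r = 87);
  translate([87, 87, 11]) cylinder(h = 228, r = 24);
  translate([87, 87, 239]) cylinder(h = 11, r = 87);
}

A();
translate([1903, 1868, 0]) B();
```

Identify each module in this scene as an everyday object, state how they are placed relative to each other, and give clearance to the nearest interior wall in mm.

Clearances: x = 1777, y = 1742; minimum 1742 mm.

A is a house frame. B is a spool. The spool sits inside the house frame, centred. The clearance to the nearest interior wall is 1742 mm.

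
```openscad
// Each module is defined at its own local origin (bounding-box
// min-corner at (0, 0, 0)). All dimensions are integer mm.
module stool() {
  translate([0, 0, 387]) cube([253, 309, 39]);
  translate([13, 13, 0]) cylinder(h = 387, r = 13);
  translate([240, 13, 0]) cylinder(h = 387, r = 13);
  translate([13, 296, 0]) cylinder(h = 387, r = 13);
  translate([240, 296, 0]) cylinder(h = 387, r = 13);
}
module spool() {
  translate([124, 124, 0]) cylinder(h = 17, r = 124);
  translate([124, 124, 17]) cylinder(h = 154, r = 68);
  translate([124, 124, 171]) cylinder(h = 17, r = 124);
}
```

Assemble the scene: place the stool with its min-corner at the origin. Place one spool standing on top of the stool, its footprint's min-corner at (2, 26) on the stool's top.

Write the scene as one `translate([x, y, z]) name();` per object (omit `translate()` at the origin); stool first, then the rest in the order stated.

stool();
translate([2, 26, 426]) spool();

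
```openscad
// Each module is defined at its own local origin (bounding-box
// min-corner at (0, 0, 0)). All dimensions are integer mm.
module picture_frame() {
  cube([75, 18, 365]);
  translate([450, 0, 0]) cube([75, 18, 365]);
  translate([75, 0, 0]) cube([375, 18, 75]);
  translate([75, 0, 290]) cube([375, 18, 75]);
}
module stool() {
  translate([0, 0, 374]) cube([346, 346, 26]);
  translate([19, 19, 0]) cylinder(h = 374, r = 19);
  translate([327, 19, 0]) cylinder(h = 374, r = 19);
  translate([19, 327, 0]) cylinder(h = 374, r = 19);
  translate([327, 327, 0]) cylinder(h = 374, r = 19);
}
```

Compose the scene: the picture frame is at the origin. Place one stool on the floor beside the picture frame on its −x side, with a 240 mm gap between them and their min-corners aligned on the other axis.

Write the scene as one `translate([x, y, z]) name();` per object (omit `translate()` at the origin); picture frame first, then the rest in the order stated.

picture_frame();
translate([-586, 0, 0]) stool();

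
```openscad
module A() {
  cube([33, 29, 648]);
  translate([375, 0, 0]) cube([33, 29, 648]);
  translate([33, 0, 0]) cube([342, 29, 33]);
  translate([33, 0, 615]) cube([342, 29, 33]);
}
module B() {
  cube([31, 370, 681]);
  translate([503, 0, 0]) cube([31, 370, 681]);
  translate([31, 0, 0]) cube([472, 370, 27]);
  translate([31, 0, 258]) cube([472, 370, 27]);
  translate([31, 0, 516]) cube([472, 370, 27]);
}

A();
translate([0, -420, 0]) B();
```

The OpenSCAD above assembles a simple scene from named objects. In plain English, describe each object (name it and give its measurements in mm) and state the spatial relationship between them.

A is a picture frame with a 342×582 mm rectangular opening (x by z) and a uniform 33 mm border on every side. Frame depth is 29 mm along y. It is built from two vertical stiles running the full outside height and two horizontal rails spanning the gap between the stiles.

B is a bookshelf 534 mm wide overall, 370 mm deep and 681 mm tall. The two sides are 31 mm thick vertical panels. 3 horizontal shelves of 27 mm thickness span between the inner faces of the sides; the lowest shelf sits on the floor and shelves are stacked with a clear vertical gap of 231 mm between each pair.

The bookshelf is on the floor beside the picture frame on its −y side.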